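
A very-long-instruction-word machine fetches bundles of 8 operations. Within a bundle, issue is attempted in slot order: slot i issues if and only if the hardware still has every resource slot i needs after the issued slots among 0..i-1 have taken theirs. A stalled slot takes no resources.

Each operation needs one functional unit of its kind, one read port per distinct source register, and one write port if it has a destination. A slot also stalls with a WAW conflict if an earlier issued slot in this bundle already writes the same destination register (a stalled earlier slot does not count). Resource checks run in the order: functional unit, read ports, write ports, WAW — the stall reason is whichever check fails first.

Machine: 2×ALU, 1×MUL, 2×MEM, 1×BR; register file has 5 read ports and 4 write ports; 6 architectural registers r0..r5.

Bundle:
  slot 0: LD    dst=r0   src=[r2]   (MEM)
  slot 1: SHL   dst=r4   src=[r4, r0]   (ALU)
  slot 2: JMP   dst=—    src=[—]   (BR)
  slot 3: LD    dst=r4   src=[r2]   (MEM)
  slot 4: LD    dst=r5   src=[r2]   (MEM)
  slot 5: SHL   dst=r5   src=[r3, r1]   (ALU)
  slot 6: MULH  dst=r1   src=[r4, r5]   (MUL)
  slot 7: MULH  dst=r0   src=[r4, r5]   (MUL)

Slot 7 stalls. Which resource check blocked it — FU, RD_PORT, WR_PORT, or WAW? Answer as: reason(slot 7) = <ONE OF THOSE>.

#0 MEM src=r2 dispatched  <A:2 Mu:1 Ld:1 B:1 rd:4 wr:3>
#1 ALU src=r4,r0 dispatched  <A:1 Mu:1 Ld:1 B:1 rd:2 wr:2>
#2 BR src=- dispatched  <A:1 Mu:1 Ld:1 B:0 rd:2 wr:2>
#3 MEM src=r2 held:WAW  <A:1 Mu:1 Ld:1 B:0 rd:2 wr:2>
#4 MEM src=r2 dispatched  <A:1 Mu:1 Ld:0 B:0 rd:1 wr:1>
#5 ALU src=r3,r1 held:RD_PORT  <A:1 Mu:1 Ld:0 B:0 rd:1 wr:1>
#6 MUL src=r4,r5 held:RD_PORT  <A:1 Mu:1 Ld:0 B:0 rd:1 wr:1>
#7 MUL src=r4,r5 held:RD_PORT  <A:1 Mu:1 Ld:0 B:0 rd:1 wr:1>

reason(slot 7) = RD_PORT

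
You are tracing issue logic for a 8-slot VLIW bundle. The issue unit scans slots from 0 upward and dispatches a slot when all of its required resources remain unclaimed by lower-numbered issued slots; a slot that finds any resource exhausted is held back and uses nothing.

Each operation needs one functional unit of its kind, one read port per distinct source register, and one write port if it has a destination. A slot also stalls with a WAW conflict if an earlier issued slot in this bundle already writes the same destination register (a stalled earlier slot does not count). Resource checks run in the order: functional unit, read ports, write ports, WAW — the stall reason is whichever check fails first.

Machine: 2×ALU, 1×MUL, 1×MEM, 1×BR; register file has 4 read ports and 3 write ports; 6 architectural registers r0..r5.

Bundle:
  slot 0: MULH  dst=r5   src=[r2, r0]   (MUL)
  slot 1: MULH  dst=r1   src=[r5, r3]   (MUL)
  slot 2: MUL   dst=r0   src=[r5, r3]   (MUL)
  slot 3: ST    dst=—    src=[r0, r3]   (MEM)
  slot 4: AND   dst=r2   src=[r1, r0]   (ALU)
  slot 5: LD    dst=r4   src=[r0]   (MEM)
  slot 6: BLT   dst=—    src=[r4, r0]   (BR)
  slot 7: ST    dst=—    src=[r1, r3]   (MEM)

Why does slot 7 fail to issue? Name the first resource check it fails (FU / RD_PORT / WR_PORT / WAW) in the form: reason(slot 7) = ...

reason(slot 7) = FU

#0 MUL src=r2,r0 dispatched  <A:2 Mu:0 Ld:1 B:1 rd:2 wr:2>
#1 MUL src=r5,r3 held:FU  <A:2 Mu:0 Ld:1 B:1 rd:2 wr:2>
#2 MUL src=r5,r3 held:FU  <A:2 Mu:0 Ld:1 B:1 rd:2 wr:2>
#3 MEM src=r0,r3 dispatched  <A:2 Mu:0 Ld:0 B:1 rd:0 wr:2>
#4 ALU src=r1,r0 held:RD_PORT  <A:2 Mu:0 Ld:0 B:1 rd:0 wr:2>
#5 MEM src=r0 held:FU  <A:2 Mu:0 Ld:0 B:1 rd:0 wr:2>
#6 BR src=r4,r0 held:RD_PORT  <A:2 Mu:0 Ld:0 B:1 rd:0 wr:2>
#7 MEM src=r1,r3 held:FU  <A:2 Mu:0 Ld:0 B:1 rd:0 wr:2>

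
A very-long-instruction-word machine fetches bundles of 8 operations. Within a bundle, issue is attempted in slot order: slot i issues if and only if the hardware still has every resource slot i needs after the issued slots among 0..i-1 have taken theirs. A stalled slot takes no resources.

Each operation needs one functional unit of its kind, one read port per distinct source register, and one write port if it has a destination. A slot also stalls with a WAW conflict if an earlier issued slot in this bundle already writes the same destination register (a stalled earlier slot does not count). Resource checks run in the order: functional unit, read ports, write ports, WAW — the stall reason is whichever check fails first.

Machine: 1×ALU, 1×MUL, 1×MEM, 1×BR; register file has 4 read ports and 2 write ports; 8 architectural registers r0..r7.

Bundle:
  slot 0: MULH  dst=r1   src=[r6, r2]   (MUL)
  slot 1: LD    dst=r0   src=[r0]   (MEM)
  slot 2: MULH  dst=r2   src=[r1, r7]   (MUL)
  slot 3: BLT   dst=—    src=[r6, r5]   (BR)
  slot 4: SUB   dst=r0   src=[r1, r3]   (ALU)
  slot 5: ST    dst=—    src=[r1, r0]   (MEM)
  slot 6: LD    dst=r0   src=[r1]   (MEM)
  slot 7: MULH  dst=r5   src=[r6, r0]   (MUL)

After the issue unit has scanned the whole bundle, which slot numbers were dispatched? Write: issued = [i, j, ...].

issued = [0, 1]

(0) want 1×MUL +2rd +1wr — yes → AL1|MU0|ME1|BR1|rd2|wr1
(1) want 1×MEM +1rd +1wr — yes → AL1|MU0|ME0|BR1|rd1|wr0
(2) want 1×MUL +2rd +1wr — FU → AL1|MU0|ME0|BR1|rd1|wr0
(3) want 1×BR +2rd +0wr — RD_PORT → AL1|MU0|ME0|BR1|rd1|wr0
(4) want 1×ALU +2rd +1wr — RD_PORT → AL1|MU0|ME0|BR1|rd1|wr0
(5) want 1×MEM +2rd +0wr — FU → AL1|MU0|ME0|BR1|rd1|wr0
(6) want 1×MEM +1rd +1wr — FU → AL1|MU0|ME0|BR1|rd1|wr0
(7) want 1×MUL +2rd +1wr — FU → AL1|MU0|ME0|BR1|rd1|wr0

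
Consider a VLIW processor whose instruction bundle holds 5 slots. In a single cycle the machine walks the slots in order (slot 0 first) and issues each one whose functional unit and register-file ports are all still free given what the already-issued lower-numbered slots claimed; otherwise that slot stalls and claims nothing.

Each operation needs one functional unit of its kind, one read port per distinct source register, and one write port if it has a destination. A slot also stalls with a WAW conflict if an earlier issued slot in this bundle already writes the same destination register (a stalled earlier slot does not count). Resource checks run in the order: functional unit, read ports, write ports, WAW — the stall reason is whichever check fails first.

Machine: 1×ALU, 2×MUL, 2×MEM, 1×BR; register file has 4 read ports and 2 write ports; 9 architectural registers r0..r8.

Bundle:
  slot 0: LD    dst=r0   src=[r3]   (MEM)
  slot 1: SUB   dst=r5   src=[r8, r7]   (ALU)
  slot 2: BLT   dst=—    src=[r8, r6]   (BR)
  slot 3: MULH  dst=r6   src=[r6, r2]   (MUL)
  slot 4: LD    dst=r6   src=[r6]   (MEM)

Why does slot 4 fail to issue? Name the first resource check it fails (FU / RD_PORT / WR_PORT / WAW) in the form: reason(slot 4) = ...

(0) want 1×MEM +1rd +1wr — yes → AL1|MU2|ME1|BR1|rd3|wr1
(1) want 1×ALU +2rd +1wr — yes → AL0|MU2|ME1|BR1|rd1|wr0
(2) want 1×BR +2rd +0wr — RD_PORT → AL0|MU2|ME1|BR1|rd1|wr0
(3) want 1×MUL +2rd +1wr — RD_PORT → AL0|MU2|ME1|BR1|rd1|wr0
(4) want 1×MEM +1rd +1wr — WR_PORT → AL0|MU2|ME1|BR1|rd1|wr0

reason(slot 4) = WR_PORT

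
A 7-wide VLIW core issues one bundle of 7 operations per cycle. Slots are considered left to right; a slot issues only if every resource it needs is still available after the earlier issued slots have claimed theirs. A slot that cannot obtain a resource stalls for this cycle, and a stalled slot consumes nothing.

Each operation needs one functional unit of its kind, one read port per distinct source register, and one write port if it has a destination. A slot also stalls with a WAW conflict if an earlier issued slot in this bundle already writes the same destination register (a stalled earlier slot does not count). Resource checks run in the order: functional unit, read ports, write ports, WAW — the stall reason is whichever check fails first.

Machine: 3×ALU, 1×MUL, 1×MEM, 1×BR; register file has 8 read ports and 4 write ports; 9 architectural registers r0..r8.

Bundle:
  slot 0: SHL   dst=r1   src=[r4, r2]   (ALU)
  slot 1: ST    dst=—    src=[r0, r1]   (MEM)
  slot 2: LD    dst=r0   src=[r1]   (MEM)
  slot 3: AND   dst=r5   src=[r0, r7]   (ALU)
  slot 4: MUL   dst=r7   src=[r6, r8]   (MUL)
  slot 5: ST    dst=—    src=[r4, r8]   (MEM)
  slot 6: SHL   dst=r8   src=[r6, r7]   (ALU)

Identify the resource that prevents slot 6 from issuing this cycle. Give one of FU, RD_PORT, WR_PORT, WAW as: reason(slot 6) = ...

reason(slot 6) = RD_PORT

#0 ALU src=r4,r2 dispatched  <A:2 Mu:1 Ld:1 B:1 rd:6 wr:3>
#1 MEM src=r0,r1 dispatched  <A:2 Mu:1 Ld:0 B:1 rd:4 wr:3>
#2 MEM src=r1 held:FU  <A:2 Mu:1 Ld:0 B:1 rd:4 wr:3>
#3 ALU src=r0,r7 dispatched  <A:1 Mu:1 Ld:0 B:1 rd:2 wr:2>
#4 MUL src=r6,r8 dispatched  <A:1 Mu:0 Ld:0 B:1 rd:0 wr:1>
#5 MEM src=r4,r8 held:FU  <A:1 Mu:0 Ld:0 B:1 rd:0 wr:1>
#6 ALU src=r6,r7 held:RD_PORT  <A:1 Mu:0 Ld:0 B:1 rd:0 wr:1>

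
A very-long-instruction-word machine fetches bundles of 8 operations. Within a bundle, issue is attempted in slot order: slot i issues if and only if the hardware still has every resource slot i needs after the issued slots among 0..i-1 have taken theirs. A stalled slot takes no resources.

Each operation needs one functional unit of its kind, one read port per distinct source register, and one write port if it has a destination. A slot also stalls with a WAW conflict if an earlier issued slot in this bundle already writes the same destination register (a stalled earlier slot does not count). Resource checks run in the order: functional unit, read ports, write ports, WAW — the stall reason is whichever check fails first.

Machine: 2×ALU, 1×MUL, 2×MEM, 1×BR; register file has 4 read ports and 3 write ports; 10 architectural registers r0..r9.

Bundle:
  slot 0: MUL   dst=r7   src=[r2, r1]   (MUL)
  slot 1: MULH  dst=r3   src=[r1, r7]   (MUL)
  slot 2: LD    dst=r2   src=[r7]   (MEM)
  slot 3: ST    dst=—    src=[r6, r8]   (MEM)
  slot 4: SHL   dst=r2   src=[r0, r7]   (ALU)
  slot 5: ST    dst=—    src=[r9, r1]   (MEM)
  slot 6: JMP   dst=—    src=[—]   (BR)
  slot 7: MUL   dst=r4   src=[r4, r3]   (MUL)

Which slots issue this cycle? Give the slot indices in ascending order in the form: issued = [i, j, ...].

[0] MUL needs rd=2 wr=1: ok; after: ALU=2 MUL=0 MEM=2 BR=1, R=2, W=2
[1] MUL needs rd=2 wr=1: FU; after: ALU=2 MUL=0 MEM=2 BR=1, R=2, W=2
[2] MEM needs rd=1 wr=1: ok; after: ALU=2 MUL=0 MEM=1 BR=1, R=1, W=1
[3] MEM needs rd=2 wr=0: RD_PORT; after: ALU=2 MUL=0 MEM=1 BR=1, R=1, W=1
[4] ALU needs rd=2 wr=1: RD_PORT; after: ALU=2 MUL=0 MEM=1 BR=1, R=1, W=1
[5] MEM needs rd=2 wr=0: RD_PORT; after: ALU=2 MUL=0 MEM=1 BR=1, R=1, W=1
[6] BR needs rd=0 wr=0: ok; after: ALU=2 MUL=0 MEM=1 BR=0, R=1, W=1
[7] MUL needs rd=2 wr=1: FU; after: ALU=2 MUL=0 MEM=1 BR=0, R=1, W=1

issued = [0, 2, 6]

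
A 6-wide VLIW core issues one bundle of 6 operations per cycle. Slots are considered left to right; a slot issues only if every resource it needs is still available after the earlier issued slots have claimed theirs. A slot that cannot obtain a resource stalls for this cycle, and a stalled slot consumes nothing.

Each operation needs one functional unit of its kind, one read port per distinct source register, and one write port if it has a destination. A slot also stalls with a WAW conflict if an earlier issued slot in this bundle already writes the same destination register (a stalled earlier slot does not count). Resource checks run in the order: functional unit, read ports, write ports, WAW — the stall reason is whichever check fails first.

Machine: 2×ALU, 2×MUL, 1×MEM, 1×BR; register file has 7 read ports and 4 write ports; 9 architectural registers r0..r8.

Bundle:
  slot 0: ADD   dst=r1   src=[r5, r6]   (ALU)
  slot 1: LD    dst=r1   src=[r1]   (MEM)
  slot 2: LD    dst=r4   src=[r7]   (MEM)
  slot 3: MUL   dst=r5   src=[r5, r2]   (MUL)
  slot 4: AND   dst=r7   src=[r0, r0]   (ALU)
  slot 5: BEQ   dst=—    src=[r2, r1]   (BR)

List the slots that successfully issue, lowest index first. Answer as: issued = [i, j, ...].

  0. ALU→r1 ⇒ go  {1A/2Mu/1Ld/1B | 5r 3w}
  1. MEM→r1 ⇒ no(WAW)  {1A/2Mu/1Ld/1B | 5r 3w}
  2. MEM→r4 ⇒ go  {1A/2Mu/0Ld/1B | 4r 2w}
  3. MUL→r5 ⇒ go  {1A/1Mu/0Ld/1B | 2r 1w}
  4. ALU→r7 ⇒ go  {0A/1Mu/0Ld/1B | 1r 0w}
  5. BR ⇒ no(RD_PORT)  {0A/1Mu/0Ld/1B | 1r 0w}

issued = [0, 2, 3, 4]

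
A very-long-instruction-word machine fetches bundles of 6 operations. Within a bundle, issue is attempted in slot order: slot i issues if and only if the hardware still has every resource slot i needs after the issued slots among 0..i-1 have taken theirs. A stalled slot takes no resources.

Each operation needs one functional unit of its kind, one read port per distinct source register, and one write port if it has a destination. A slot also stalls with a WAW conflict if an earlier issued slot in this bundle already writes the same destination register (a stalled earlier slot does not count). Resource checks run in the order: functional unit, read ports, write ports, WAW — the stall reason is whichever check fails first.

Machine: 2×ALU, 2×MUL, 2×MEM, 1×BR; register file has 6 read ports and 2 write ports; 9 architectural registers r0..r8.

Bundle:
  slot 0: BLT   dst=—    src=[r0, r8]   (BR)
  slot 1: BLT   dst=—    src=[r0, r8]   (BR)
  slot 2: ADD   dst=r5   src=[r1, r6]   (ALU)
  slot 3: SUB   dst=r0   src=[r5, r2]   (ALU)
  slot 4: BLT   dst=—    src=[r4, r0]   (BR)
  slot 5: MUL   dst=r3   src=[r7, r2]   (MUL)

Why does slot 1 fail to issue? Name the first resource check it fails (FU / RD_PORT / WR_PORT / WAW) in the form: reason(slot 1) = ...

reason(slot 1) = FU

  0. BR ⇒ go  {2A/2Mu/2Ld/0B | 4r 2w}
  1. BR ⇒ no(FU)  {2A/2Mu/2Ld/0B | 4r 2w}
  2. ALU→r5 ⇒ go  {1A/2Mu/2Ld/0B | 2r 1w}
  3. ALU→r0 ⇒ go  {0A/2Mu/2Ld/0B | 0r 0w}
  4. BR ⇒ no(FU)  {0A/2Mu/2Ld/0B | 0r 0w}
  5. MUL→r3 ⇒ no(RD_PORT)  {0A/2Mu/2Ld/0B | 0r 0w}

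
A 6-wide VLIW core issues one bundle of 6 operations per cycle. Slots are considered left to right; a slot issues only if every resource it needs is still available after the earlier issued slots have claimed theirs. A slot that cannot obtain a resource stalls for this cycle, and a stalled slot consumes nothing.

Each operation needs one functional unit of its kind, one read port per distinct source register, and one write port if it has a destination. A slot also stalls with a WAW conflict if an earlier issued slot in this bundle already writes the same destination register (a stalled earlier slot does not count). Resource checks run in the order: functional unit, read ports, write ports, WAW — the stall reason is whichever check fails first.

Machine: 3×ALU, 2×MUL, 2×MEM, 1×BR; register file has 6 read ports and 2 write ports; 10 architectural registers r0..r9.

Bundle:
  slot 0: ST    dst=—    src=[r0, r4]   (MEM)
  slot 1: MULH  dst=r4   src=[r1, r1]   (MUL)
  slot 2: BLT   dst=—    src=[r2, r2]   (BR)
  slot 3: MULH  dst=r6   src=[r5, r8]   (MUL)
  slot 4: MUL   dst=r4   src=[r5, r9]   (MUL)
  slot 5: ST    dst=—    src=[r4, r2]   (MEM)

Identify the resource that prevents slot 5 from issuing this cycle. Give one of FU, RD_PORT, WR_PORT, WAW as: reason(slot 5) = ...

reason(slot 5) = RD_PORT

slot 0 (MEM): ISSUE — free A3,Mu2,Ld1,B1 rp4 wp2
slot 1 (MUL): ISSUE — free A3,Mu1,Ld1,B1 rp3 wp1
slot 2 (BR): ISSUE — free A3,Mu1,Ld1,B0 rp2 wp1
slot 3 (MUL): ISSUE — free A3,Mu0,Ld1,B0 rp0 wp0
slot 4 (MUL): stall FU — free A3,Mu0,Ld1,B0 rp0 wp0
slot 5 (MEM): stall RD_PORT — free A3,Mu0,Ld1,B0 rp0 wp0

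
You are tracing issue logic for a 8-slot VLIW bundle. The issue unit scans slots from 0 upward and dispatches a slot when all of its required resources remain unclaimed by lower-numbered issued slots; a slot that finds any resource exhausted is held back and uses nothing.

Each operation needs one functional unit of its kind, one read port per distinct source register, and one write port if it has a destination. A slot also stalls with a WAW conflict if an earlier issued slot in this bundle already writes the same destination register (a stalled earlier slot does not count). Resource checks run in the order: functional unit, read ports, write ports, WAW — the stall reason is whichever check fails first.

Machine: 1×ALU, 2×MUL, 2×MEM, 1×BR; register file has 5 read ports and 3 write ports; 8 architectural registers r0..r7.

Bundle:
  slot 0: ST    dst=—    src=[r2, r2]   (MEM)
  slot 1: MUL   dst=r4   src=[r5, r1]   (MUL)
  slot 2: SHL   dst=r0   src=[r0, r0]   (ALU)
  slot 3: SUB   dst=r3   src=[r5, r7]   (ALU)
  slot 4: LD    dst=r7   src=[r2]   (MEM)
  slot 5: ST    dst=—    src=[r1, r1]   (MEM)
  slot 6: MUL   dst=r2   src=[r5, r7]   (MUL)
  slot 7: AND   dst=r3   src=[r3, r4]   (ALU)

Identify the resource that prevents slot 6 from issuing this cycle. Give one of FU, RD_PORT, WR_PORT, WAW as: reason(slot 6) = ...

reason(slot 6) = RD_PORT

(0) want 1×MEM +1rd +0wr — yes → AL1|MU2|ME1|BR1|rd4|wr3
(1) want 1×MUL +2rd +1wr — yes → AL1|MU1|ME1|BR1|rd2|wr2
(2) want 1×ALU +1rd +1wr — yes → AL0|MU1|ME1|BR1|rd1|wr1
(3) want 1×ALU +2rd +1wr — FU → AL0|MU1|ME1|BR1|rd1|wr1
(4) want 1×MEM +1rd +1wr — yes → AL0|MU1|ME0|BR1|rd0|wr0
(5) want 1×MEM +1rd +0wr — FU → AL0|MU1|ME0|BR1|rd0|wr0
(6) want 1×MUL +2rd +1wr — RD_PORT → AL0|MU1|ME0|BR1|rd0|wr0
(7) want 1×ALU +2rd +1wr — FU → AL0|MU1|ME0|BR1|rd0|wr0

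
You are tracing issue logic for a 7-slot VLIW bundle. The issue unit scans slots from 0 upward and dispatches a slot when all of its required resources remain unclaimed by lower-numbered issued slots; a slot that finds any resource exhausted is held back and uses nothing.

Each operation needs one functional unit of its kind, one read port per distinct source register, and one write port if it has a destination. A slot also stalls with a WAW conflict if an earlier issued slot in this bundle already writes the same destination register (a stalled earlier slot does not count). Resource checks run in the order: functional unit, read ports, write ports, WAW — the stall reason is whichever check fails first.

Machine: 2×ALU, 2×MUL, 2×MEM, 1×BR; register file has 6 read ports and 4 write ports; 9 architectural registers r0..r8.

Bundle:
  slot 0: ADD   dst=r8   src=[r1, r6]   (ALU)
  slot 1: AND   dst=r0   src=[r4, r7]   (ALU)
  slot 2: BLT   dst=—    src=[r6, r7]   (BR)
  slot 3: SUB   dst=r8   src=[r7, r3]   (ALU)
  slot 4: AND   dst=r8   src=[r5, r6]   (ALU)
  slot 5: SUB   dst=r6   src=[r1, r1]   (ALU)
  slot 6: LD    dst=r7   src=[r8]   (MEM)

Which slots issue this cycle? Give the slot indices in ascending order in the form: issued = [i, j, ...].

  0. ALU→r8 ⇒ go  {1A/2Mu/2Ld/1B | 4r 3w}
  1. ALU→r0 ⇒ go  {0A/2Mu/2Ld/1B | 2r 2w}
  2. BR ⇒ go  {0A/2Mu/2Ld/0B | 0r 2w}
  3. ALU→r8 ⇒ no(FU)  {0A/2Mu/2Ld/0B | 0r 2w}
  4. ALU→r8 ⇒ no(FU)  {0A/2Mu/2Ld/0B | 0r 2w}
  5. ALU→r6 ⇒ no(FU)  {0A/2Mu/2Ld/0B | 0r 2w}
  6. MEM→r7 ⇒ no(RD_PORT)  {0A/2Mu/2Ld/0B | 0r 2w}

issued = [0, 1, 2]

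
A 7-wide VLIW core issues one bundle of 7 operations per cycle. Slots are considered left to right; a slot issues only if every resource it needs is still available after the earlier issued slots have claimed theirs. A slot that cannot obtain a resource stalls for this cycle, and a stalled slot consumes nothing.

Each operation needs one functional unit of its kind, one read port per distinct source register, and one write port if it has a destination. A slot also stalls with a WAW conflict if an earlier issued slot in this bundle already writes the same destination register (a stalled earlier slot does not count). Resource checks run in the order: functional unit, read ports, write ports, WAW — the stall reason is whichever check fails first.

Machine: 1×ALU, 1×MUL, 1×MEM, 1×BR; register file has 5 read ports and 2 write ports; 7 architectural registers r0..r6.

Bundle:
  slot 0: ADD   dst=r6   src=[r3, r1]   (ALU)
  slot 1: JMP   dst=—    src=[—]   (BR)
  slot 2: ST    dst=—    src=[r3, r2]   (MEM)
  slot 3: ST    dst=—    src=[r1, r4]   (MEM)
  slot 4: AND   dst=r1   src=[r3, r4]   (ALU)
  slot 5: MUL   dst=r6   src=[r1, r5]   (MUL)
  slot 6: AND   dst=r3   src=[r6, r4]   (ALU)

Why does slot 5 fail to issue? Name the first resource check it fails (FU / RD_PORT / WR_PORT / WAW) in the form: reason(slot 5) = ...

reason(slot 5) = RD_PORT

(0) want 1×ALU +2rd +1wr — yes → AL0|MU1|ME1|BR1|rd3|wr1
(1) want 1×BR +0rd +0wr — yes → AL0|MU1|ME1|BR0|rd3|wr1
(2) want 1×MEM +2rd +0wr — yes → AL0|MU1|ME0|BR0|rd1|wr1
(3) want 1×MEM +2rd +0wr — FU → AL0|MU1|ME0|BR0|rd1|wr1
(4) want 1×ALU +2rd +1wr — FU → AL0|MU1|ME0|BR0|rd1|wr1
(5) want 1×MUL +2rd +1wr — RD_PORT → AL0|MU1|ME0|BR0|rd1|wr1
(6) want 1×ALU +2rd +1wr — FU → AL0|MU1|ME0|BR0|rd1|wr1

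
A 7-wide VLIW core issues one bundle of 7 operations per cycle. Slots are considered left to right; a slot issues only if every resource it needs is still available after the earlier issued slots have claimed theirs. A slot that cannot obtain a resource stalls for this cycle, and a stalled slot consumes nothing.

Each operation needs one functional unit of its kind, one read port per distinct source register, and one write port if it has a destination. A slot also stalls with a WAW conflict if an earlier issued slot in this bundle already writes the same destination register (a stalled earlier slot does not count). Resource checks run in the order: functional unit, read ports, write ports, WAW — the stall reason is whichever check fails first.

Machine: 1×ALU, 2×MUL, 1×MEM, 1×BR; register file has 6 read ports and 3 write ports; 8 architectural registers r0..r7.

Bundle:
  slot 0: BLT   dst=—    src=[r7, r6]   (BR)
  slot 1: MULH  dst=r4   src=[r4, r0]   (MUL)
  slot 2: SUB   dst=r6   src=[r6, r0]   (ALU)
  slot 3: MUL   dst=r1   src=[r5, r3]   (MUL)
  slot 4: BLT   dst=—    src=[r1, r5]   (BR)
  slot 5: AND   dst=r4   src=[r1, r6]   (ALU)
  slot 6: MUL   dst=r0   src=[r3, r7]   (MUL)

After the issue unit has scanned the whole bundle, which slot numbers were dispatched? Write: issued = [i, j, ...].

(0) want 1×BR +2rd +0wr — yes → AL1|MU2|ME1|BR0|rd4|wr3
(1) want 1×MUL +2rd +1wr — yes → AL1|MU1|ME1|BR0|rd2|wr2
(2) want 1×ALU +2rd +1wr — yes → AL0|MU1|ME1|BR0|rd0|wr1
(3) want 1×MUL +2rd +1wr — RD_PORT → AL0|MU1|ME1|BR0|rd0|wr1
(4) want 1×BR +2rd +0wr — FU → AL0|MU1|ME1|BR0|rd0|wr1
(5) want 1×ALU +2rd +1wr — FU → AL0|MU1|ME1|BR0|rd0|wr1
(6) want 1×MUL +2rd +1wr — RD_PORT → AL0|MU1|ME1|BR0|rd0|wr1

issued = [0, 1, 2]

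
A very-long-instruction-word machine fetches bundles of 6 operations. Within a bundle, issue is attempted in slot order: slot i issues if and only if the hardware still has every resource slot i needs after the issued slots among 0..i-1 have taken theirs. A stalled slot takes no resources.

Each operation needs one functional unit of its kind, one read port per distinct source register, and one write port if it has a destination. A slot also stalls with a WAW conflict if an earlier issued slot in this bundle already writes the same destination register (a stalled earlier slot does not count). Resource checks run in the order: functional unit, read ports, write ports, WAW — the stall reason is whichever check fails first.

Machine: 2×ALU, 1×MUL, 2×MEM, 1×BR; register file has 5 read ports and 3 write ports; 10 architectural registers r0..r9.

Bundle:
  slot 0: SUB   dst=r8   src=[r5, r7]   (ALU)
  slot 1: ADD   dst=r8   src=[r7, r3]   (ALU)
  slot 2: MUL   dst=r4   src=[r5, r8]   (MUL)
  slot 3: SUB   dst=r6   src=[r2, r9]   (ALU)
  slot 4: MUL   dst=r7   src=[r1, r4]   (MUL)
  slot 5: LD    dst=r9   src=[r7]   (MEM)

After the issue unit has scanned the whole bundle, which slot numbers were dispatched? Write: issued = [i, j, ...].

slot 0 (ALU): ISSUE — free A1,Mu1,Ld2,B1 rp3 wp2
slot 1 (ALU): stall WAW — free A1,Mu1,Ld2,B1 rp3 wp2
slot 2 (MUL): ISSUE — free A1,Mu0,Ld2,B1 rp1 wp1
slot 3 (ALU): stall RD_PORT — free A1,Mu0,Ld2,B1 rp1 wp1
slot 4 (MUL): stall FU — free A1,Mu0,Ld2,B1 rp1 wp1
slot 5 (MEM): ISSUE — free A1,Mu0,Ld1,B1 rp0 wp0

issued = [0, 2, 5]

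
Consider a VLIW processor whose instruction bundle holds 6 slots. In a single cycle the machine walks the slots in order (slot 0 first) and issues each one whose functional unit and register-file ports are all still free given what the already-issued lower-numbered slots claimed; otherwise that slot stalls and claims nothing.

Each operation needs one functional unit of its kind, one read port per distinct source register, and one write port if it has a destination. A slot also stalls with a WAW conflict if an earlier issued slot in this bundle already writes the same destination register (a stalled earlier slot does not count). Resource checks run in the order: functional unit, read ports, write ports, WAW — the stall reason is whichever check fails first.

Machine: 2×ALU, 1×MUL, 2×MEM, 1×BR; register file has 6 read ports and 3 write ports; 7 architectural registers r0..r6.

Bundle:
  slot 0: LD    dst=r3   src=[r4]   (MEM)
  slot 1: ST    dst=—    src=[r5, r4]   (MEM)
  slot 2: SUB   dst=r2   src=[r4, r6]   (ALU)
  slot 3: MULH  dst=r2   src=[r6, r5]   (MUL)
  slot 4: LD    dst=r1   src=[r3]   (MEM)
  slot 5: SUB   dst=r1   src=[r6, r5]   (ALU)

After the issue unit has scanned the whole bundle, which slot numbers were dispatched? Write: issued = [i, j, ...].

issued = [0, 1, 2]

(0) want 1×MEM +1rd +1wr — yes → AL2|MU1|ME1|BR1|rd5|wr2
(1) want 1×MEM +2rd +0wr — yes → AL2|MU1|ME0|BR1|rd3|wr2
(2) want 1×ALU +2rd +1wr — yes → AL1|MU1|ME0|BR1|rd1|wr1
(3) want 1×MUL +2rd +1wr — RD_PORT → AL1|MU1|ME0|BR1|rd1|wr1
(4) want 1×MEM +1rd +1wr — FU → AL1|MU1|ME0|BR1|rd1|wr1
(5) want 1×ALU +2rd +1wr — RD_PORT → AL1|MU1|ME0|BR1|rd1|wr1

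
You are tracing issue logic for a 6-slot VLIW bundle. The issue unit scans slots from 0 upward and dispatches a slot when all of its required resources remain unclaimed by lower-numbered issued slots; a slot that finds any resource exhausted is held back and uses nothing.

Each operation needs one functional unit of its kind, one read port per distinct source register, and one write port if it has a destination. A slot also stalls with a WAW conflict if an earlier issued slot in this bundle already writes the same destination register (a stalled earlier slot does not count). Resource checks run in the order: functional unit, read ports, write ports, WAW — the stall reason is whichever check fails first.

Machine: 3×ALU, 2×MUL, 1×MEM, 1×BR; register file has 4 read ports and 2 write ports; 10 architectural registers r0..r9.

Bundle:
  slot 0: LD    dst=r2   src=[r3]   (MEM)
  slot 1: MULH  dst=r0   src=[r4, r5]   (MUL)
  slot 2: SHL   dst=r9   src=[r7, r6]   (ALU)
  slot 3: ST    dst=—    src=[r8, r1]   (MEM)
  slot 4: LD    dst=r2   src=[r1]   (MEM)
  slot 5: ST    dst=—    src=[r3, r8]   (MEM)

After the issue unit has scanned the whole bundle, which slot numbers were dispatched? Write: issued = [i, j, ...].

issued = [0, 1]

slot 0 (MEM): ISSUE — free A3,Mu2,Ld0,B1 rp3 wp1
slot 1 (MUL): ISSUE — free A3,Mu1,Ld0,B1 rp1 wp0
slot 2 (ALU): stall RD_PORT — free A3,Mu1,Ld0,B1 rp1 wp0
slot 3 (MEM): stall FU — free A3,Mu1,Ld0,B1 rp1 wp0
slot 4 (MEM): stall FU — free A3,Mu1,Ld0,B1 rp1 wp0
slot 5 (MEM): stall FU — free A3,Mu1,Ld0,B1 rp1 wp0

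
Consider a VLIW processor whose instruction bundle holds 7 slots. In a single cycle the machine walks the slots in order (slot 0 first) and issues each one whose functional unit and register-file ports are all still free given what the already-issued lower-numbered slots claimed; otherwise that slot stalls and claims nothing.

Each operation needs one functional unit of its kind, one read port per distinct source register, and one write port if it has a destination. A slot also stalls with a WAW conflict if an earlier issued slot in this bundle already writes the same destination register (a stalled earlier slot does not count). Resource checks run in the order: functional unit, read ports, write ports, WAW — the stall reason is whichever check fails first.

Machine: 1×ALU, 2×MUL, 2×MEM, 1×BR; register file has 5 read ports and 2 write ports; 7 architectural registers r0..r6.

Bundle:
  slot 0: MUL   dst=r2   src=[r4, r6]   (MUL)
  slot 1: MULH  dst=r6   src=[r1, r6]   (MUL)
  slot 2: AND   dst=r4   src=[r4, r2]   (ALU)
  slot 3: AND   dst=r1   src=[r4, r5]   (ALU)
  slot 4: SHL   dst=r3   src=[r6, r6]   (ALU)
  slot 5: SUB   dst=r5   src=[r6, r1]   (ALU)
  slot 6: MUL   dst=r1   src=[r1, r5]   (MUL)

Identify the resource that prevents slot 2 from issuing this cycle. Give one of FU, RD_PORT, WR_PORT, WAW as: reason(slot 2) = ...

reason(slot 2) = RD_PORT

(0) want 1×MUL +2rd +1wr — yes → AL1|MU1|ME2|BR1|rd3|wr1
(1) want 1×MUL +2rd +1wr — yes → AL1|MU0|ME2|BR1|rd1|wr0
(2) want 1×ALU +2rd +1wr — RD_PORT → AL1|MU0|ME2|BR1|rd1|wr0
(3) want 1×ALU +2rd +1wr — RD_PORT → AL1|MU0|ME2|BR1|rd1|wr0
(4) want 1×ALU +1rd +1wr — WR_PORT → AL1|MU0|ME2|BR1|rd1|wr0
(5) want 1×ALU +2rd +1wr — RD_PORT → AL1|MU0|ME2|BR1|rd1|wr0
(6) want 1×MUL +2rd +1wr — FU → AL1|MU0|ME2|BR1|rd1|wr0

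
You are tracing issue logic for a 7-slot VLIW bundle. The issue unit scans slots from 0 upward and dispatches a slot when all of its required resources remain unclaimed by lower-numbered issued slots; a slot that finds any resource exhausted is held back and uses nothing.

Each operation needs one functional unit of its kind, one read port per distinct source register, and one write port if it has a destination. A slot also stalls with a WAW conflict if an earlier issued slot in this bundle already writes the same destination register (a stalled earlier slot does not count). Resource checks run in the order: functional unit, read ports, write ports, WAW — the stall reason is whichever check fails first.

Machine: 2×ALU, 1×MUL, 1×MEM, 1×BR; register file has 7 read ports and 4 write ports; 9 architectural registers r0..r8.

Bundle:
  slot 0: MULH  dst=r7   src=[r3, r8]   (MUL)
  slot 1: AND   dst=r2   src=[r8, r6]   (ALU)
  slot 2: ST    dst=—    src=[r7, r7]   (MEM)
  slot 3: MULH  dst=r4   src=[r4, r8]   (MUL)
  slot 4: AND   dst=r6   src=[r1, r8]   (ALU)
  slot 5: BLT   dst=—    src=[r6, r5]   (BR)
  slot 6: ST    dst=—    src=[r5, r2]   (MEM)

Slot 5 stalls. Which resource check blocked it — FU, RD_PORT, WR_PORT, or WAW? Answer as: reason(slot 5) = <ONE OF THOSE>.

reason(slot 5) = RD_PORT

#0 MUL src=r3,r8 dispatched  <A:2 Mu:0 Ld:1 B:1 rd:5 wr:3>
#1 ALU src=r8,r6 dispatched  <A:1 Mu:0 Ld:1 B:1 rd:3 wr:2>
#2 MEM src=r7,r7 dispatched  <A:1 Mu:0 Ld:0 B:1 rd:2 wr:2>
#3 MUL src=r4,r8 held:FU  <A:1 Mu:0 Ld:0 B:1 rd:2 wr:2>
#4 ALU src=r1,r8 dispatched  <A:0 Mu:0 Ld:0 B:1 rd:0 wr:1>
#5 BR src=r6,r5 held:RD_PORT  <A:0 Mu:0 Ld:0 B:1 rd:0 wr:1>
#6 MEM src=r5,r2 held:FU  <A:0 Mu:0 Ld:0 B:1 rd:0 wr:1>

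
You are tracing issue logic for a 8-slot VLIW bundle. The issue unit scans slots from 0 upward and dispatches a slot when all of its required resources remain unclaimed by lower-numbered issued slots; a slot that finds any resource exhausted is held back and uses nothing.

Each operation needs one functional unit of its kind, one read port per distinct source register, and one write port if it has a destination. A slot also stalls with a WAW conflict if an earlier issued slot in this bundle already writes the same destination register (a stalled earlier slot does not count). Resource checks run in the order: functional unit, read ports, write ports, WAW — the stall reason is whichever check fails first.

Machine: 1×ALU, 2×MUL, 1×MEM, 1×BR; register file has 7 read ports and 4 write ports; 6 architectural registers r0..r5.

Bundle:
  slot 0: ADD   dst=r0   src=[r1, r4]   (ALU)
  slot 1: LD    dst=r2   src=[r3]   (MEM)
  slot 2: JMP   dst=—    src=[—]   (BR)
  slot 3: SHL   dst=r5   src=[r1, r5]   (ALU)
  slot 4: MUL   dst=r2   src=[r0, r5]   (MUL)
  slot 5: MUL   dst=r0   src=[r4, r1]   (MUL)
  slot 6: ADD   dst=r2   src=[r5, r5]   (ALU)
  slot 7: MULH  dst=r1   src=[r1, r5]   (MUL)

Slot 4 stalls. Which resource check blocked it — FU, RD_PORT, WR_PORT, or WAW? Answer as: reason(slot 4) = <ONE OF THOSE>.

reason(slot 4) = WAW

  0. ALU→r0 ⇒ go  {0A/2Mu/1Ld/1B | 5r 3w}
  1. MEM→r2 ⇒ go  {0A/2Mu/0Ld/1B | 4r 2w}
  2. BR ⇒ go  {0A/2Mu/0Ld/0B | 4r 2w}
  3. ALU→r5 ⇒ no(FU)  {0A/2Mu/0Ld/0B | 4r 2w}
  4. MUL→r2 ⇒ no(WAW)  {0A/2Mu/0Ld/0B | 4r 2w}
  5. MUL→r0 ⇒ no(WAW)  {0A/2Mu/0Ld/0B | 4r 2w}
  6. ALU→r2 ⇒ no(FU)  {0A/2Mu/0Ld/0B | 4r 2w}
  7. MUL→r1 ⇒ go  {0A/1Mu/0Ld/0B | 2r 1w}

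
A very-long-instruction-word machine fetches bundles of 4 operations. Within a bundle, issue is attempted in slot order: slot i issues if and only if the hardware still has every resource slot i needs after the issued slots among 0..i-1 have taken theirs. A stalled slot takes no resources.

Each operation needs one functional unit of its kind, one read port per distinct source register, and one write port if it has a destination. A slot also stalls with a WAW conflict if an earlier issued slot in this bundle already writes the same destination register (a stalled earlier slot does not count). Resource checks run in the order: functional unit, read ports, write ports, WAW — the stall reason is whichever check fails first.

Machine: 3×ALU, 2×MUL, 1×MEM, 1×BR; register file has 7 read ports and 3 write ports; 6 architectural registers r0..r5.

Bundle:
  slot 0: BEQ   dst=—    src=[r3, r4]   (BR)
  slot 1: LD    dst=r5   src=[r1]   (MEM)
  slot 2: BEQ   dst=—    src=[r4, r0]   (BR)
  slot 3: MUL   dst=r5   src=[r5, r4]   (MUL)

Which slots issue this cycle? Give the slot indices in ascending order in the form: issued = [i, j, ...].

#0 BR src=r3,r4 dispatched  <A:3 Mu:2 Ld:1 B:0 rd:5 wr:3>
#1 MEM src=r1 dispatched  <A:3 Mu:2 Ld:0 B:0 rd:4 wr:2>
#2 BR src=r4,r0 held:FU  <A:3 Mu:2 Ld:0 B:0 rd:4 wr:2>
#3 MUL src=r5,r4 held:WAW  <A:3 Mu:2 Ld:0 B:0 rd:4 wr:2>

issued = [0, 1]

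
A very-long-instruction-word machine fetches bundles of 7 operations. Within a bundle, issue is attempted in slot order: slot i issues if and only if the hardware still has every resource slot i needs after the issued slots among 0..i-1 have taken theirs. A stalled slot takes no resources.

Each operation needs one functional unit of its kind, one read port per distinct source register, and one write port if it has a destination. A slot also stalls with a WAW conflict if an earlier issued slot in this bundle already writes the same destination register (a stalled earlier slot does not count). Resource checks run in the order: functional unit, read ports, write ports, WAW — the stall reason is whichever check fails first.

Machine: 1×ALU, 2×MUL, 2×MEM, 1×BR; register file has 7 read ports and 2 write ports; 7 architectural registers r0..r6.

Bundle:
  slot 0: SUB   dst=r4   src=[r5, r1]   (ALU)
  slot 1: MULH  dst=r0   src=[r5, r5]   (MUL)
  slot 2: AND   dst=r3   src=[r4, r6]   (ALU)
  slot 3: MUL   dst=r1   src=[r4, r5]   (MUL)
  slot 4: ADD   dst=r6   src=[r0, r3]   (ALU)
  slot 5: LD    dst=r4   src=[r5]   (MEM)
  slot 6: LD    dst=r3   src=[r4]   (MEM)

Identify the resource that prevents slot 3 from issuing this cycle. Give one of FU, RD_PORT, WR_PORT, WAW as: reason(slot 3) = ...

reason(slot 3) = WR_PORT

(0) want 1×ALU +2rd +1wr — yes → AL0|MU2|ME2|BR1|rd5|wr1
(1) want 1×MUL +1rd +1wr — yes → AL0|MU1|ME2|BR1|rd4|wr0
(2) want 1×ALU +2rd +1wr — FU → AL0|MU1|ME2|BR1|rd4|wr0
(3) want 1×MUL +2rd +1wr — WR_PORT → AL0|MU1|ME2|BR1|rd4|wr0
(4) want 1×ALU +2rd +1wr — FU → AL0|MU1|ME2|BR1|rd4|wr0
(5) want 1×MEM +1rd +1wr — WR_PORT → AL0|MU1|ME2|BR1|rd4|wr0
(6) want 1×MEM +1rd +1wr — WR_PORT → AL0|MU1|ME2|BR1|rd4|wr0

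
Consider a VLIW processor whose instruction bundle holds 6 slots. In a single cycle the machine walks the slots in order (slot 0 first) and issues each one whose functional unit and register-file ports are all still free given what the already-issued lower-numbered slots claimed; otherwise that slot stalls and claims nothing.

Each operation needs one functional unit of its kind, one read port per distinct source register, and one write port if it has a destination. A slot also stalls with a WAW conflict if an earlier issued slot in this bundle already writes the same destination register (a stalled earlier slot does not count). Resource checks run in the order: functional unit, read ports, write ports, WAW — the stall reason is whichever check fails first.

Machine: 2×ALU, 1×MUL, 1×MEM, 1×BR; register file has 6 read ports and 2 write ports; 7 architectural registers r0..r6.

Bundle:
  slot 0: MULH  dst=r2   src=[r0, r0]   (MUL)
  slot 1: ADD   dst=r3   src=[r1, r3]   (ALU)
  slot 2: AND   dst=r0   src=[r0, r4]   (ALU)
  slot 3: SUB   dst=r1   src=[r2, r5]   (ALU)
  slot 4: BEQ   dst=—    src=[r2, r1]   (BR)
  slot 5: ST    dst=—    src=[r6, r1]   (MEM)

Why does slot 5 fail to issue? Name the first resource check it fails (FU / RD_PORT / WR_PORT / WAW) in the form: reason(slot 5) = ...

reason(slot 5) = RD_PORT

#0 MUL src=r0,r0 dispatched  <A:2 Mu:0 Ld:1 B:1 rd:5 wr:1>
#1 ALU src=r1,r3 dispatched  <A:1 Mu:0 Ld:1 B:1 rd:3 wr:0>
#2 ALU src=r0,r4 held:WR_PORT  <A:1 Mu:0 Ld:1 B:1 rd:3 wr:0>
#3 ALU src=r2,r5 held:WR_PORT  <A:1 Mu:0 Ld:1 B:1 rd:3 wr:0>
#4 BR src=r2,r1 dispatched  <A:1 Mu:0 Ld:1 B:0 rd:1 wr:0>
#5 MEM src=r6,r1 held:RD_PORT  <A:1 Mu:0 Ld:1 B:0 rd:1 wr:0>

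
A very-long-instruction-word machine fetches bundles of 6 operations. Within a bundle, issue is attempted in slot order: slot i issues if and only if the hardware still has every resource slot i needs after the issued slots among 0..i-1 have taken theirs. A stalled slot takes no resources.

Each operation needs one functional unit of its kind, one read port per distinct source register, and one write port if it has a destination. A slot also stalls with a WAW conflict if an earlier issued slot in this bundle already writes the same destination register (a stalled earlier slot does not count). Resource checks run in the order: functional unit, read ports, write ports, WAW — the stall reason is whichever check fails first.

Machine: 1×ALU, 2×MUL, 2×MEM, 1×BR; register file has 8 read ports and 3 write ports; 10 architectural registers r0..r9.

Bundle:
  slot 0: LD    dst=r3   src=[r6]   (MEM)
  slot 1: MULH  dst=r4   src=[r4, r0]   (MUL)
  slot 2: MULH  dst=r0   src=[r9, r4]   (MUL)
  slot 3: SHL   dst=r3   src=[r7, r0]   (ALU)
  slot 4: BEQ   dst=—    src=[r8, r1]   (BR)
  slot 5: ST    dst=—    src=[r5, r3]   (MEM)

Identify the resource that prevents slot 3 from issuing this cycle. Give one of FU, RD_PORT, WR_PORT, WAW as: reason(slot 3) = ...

reason(slot 3) = WR_PORT

[0] MEM needs rd=1 wr=1: ok; after: ALU=1 MUL=2 MEM=1 BR=1, R=7, W=2
[1] MUL needs rd=2 wr=1: ok; after: ALU=1 MUL=1 MEM=1 BR=1, R=5, W=1
[2] MUL needs rd=2 wr=1: ok; after: ALU=1 MUL=0 MEM=1 BR=1, R=3, W=0
[3] ALU needs rd=2 wr=1: WR_PORT; after: ALU=1 MUL=0 MEM=1 BR=1, R=3, W=0
[4] BR needs rd=2 wr=0: ok; after: ALU=1 MUL=0 MEM=1 BR=0, R=1, W=0
[5] MEM needs rd=2 wr=0: RD_PORT; after: ALU=1 MUL=0 MEM=1 BR=0, R=1, W=0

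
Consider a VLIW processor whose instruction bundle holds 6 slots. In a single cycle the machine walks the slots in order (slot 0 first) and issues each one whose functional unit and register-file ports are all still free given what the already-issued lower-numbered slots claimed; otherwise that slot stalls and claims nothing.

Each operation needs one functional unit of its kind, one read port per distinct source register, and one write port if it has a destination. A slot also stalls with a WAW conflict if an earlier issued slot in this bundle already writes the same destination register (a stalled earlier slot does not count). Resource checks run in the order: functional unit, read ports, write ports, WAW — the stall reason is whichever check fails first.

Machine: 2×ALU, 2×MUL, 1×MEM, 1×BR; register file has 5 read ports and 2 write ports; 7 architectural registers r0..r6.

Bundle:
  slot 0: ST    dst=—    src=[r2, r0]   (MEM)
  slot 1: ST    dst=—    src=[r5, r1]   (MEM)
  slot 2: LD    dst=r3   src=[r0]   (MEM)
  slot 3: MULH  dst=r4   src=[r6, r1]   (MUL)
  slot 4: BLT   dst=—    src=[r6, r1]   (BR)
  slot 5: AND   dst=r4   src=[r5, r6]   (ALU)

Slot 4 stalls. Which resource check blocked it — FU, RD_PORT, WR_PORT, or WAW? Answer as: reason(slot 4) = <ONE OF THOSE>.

reason(slot 4) = RD_PORT

slot 0 (MEM): ISSUE — free A2,Mu2,Ld0,B1 rp3 wp2
slot 1 (MEM): stall FU — free A2,Mu2,Ld0,B1 rp3 wp2
slot 2 (MEM): stall FU — free A2,Mu2,Ld0,B1 rp3 wp2
slot 3 (MUL): ISSUE — free A2,Mu1,Ld0,B1 rp1 wp1
slot 4 (BR): stall RD_PORT — free A2,Mu1,Ld0,B1 rp1 wp1
slot 5 (ALU): stall RD_PORT — free A2,Mu1,Ld0,B1 rp1 wp1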